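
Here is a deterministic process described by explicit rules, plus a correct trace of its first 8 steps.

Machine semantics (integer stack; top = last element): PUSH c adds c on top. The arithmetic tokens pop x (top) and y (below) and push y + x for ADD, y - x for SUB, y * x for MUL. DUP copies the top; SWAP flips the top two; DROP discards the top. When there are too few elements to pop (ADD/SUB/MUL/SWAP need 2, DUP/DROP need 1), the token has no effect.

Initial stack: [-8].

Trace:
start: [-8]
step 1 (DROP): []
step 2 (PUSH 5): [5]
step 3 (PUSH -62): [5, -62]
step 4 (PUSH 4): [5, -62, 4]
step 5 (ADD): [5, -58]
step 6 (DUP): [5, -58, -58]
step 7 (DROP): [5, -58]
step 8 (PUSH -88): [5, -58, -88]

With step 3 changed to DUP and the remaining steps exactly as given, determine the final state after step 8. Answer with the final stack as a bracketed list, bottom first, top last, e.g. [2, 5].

[5, 9, -88]

(re-executing from step 3 with the substitution; state before step 3: [5])
step 3 (DUP): [5, 5]
step 4 (PUSH 4): [5, 5, 4]
step 5 (ADD): [5, 9]
step 6 (DUP): [5, 9, 9]
step 7 (DROP): [5, 9]
step 8 (PUSH -88): [5, 9, -88]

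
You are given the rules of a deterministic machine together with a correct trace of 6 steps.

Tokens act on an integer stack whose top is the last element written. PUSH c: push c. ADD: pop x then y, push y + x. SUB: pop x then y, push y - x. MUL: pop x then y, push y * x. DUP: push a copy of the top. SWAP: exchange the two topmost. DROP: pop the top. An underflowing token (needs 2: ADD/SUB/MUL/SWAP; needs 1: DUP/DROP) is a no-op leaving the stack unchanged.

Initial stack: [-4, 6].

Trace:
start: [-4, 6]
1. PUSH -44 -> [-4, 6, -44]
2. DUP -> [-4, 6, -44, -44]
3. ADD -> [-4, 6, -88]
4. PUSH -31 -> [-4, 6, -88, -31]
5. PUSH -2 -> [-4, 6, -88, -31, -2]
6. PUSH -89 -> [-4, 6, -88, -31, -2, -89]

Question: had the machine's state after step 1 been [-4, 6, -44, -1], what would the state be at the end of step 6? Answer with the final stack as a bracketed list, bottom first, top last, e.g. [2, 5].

[-4, 6, -44, -2, -31, -2, -89]

state after step 1 := [-4, 6, -44, -1]
2. DUP -> [-4, 6, -44, -1, -1]
3. ADD -> [-4, 6, -44, -2]
4. PUSH -31 -> [-4, 6, -44, -2, -31]
5. PUSH -2 -> [-4, 6, -44, -2, -31, -2]
6. PUSH -89 -> [-4, 6, -44, -2, -31, -2, -89]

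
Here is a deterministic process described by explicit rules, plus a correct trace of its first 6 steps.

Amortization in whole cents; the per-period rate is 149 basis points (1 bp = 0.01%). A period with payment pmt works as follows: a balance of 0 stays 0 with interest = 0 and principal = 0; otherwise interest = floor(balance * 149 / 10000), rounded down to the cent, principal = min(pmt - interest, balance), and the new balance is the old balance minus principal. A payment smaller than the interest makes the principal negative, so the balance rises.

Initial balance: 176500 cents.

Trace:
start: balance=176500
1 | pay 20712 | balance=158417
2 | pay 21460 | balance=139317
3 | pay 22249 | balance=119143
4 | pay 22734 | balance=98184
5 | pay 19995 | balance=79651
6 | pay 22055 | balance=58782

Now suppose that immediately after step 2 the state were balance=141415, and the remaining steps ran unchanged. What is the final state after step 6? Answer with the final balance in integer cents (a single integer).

61009

state after step 2 := balance=141415
3 | pay 22249 | balance=121273
4 | pay 22734 | balance=100345
5 | pay 19995 | balance=81845
6 | pay 22055 | balance=61009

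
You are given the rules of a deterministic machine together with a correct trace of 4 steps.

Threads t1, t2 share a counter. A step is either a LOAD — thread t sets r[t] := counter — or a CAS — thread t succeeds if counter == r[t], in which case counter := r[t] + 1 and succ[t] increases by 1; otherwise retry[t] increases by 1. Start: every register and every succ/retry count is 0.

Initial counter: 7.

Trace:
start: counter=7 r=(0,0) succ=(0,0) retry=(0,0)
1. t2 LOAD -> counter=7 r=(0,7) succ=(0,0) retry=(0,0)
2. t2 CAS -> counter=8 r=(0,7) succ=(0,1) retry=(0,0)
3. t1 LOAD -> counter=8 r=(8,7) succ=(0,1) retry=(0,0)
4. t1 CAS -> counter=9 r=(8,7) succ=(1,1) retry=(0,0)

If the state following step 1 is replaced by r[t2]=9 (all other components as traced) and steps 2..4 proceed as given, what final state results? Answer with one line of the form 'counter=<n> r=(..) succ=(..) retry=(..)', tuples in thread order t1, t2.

counter=8 r=(7,9) succ=(1,0) retry=(0,1)

state after step 1 := counter=7 r=(0,9) succ=(0,0) retry=(0,0)
2. t2 CAS -> counter=7 r=(0,9) succ=(0,0) retry=(0,1)
3. t1 LOAD -> counter=7 r=(7,9) succ=(0,0) retry=(0,1)
4. t1 CAS -> counter=8 r=(7,9) succ=(1,0) retry=(0,1)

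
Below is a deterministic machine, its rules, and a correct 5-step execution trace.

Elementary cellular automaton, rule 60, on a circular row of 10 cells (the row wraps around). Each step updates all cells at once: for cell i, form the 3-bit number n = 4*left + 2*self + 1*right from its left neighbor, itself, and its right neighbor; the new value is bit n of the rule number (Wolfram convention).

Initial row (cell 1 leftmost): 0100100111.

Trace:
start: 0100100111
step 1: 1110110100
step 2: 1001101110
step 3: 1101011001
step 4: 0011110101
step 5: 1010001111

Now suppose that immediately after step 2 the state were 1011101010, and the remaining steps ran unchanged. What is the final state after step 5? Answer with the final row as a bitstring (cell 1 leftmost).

0001111000

state after step 2 := 1011101010
step 3: 1110011111
step 4: 0001010000
step 5: 0001111000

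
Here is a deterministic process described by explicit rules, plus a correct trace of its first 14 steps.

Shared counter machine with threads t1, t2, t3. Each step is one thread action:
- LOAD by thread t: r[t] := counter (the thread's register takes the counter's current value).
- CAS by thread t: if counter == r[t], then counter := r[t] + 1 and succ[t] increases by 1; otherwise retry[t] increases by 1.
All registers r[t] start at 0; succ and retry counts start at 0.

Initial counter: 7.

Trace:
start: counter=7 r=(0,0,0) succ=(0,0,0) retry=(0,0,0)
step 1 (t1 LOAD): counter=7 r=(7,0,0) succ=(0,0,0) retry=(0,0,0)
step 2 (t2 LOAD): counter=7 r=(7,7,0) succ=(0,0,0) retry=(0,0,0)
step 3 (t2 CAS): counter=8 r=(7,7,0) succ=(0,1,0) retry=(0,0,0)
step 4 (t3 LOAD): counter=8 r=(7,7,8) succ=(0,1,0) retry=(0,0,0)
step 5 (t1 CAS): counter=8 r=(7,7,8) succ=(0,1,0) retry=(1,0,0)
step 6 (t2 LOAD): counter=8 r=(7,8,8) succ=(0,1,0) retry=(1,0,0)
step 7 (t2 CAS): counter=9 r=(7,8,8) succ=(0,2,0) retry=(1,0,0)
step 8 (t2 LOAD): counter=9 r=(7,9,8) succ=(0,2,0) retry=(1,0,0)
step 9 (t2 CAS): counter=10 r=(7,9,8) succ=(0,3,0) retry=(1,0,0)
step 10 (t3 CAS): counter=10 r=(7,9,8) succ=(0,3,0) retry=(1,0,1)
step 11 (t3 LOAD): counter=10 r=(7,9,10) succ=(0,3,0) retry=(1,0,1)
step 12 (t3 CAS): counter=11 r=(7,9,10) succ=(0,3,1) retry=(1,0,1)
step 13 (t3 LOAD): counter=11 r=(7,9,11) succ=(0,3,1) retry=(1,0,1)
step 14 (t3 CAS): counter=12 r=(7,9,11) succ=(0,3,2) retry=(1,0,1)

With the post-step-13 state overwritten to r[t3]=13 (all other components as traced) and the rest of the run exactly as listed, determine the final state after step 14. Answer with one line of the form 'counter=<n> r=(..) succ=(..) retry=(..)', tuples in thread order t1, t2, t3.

state after step 13 := counter=11 r=(7,9,13) succ=(0,3,1) retry=(1,0,1)
step 14 (t3 CAS): counter=11 r=(7,9,13) succ=(0,3,1) retry=(1,0,2)

counter=11 r=(7,9,13) succ=(0,3,1) retry=(1,0,2)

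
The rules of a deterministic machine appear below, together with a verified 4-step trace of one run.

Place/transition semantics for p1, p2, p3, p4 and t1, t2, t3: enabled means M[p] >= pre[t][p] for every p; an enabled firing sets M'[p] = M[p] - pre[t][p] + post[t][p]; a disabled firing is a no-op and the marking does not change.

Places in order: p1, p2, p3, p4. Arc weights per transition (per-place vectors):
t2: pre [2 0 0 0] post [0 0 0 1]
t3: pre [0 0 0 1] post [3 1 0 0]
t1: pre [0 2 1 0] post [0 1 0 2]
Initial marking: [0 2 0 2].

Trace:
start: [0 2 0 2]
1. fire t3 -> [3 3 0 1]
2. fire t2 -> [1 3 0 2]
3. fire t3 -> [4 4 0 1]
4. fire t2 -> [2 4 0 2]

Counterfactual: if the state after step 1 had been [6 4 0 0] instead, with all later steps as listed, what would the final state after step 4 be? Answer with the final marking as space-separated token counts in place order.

state after step 1 := [6 4 0 0]
2. fire t2 -> [4 4 0 1]
3. fire t3 -> [7 5 0 0]
4. fire t2 -> [5 5 0 1]

5 5 0 1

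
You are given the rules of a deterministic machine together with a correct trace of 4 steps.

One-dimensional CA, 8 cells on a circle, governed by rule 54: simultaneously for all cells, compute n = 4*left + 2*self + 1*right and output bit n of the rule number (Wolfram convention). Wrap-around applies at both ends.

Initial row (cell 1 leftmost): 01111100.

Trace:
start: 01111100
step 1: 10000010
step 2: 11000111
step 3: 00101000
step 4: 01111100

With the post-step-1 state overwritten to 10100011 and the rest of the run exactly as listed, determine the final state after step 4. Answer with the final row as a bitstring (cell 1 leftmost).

state after step 1 := 10100011
step 2: 01110100
step 3: 10001110
step 4: 11010001

11010001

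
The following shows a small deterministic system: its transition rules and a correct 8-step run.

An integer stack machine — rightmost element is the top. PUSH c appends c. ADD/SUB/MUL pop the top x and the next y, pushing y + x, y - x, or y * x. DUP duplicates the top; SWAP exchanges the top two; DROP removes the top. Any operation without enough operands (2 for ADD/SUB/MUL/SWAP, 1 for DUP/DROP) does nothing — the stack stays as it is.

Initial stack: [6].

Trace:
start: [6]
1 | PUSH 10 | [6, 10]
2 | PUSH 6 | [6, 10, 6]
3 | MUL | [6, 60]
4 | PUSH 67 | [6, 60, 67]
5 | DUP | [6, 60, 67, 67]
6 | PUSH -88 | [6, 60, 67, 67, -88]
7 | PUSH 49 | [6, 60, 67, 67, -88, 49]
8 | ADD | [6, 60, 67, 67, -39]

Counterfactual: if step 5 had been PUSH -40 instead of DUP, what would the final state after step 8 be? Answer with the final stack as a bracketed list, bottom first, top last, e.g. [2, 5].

(re-executing from step 5 with the substitution; state before step 5: [6, 60, 67])
5 | PUSH -40 | [6, 60, 67, -40]
6 | PUSH -88 | [6, 60, 67, -40, -88]
7 | PUSH 49 | [6, 60, 67, -40, -88, 49]
8 | ADD | [6, 60, 67, -40, -39]

[6, 60, 67, -40, -39]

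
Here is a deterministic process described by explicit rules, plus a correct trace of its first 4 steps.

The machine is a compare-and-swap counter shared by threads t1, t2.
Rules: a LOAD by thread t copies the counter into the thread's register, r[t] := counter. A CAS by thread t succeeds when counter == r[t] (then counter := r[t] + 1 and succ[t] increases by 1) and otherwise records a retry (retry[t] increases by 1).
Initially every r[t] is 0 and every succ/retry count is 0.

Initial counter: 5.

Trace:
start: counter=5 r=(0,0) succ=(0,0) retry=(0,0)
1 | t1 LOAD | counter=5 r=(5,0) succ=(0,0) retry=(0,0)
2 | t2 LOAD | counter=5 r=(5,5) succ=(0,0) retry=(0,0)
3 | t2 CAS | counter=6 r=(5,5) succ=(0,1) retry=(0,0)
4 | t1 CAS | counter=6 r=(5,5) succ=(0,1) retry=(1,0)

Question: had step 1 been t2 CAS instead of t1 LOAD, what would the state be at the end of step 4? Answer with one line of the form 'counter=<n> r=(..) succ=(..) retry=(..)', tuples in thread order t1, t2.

(re-executing from step 1 with the substitution; state before step 1: counter=5 r=(0,0) succ=(0,0) retry=(0,0))
1 | t2 CAS | counter=5 r=(0,0) succ=(0,0) retry=(0,1)
2 | t2 LOAD | counter=5 r=(0,5) succ=(0,0) retry=(0,1)
3 | t2 CAS | counter=6 r=(0,5) succ=(0,1) retry=(0,1)
4 | t1 CAS | counter=6 r=(0,5) succ=(0,1) retry=(1,1)

counter=6 r=(0,5) succ=(0,1) retry=(1,1)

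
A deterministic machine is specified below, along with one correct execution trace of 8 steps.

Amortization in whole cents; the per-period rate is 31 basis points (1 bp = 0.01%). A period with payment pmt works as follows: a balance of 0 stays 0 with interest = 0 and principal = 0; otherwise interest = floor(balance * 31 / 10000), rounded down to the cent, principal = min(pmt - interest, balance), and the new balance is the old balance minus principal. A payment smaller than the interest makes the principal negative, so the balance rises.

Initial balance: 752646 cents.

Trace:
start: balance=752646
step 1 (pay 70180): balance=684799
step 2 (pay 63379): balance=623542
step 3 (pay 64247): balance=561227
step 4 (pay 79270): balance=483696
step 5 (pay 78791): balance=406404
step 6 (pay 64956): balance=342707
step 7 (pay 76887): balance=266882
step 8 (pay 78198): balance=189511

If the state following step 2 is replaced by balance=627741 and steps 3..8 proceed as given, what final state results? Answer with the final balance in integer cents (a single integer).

state after step 2 := balance=627741
step 3 (pay 64247): balance=565439
step 4 (pay 79270): balance=487921
step 5 (pay 78791): balance=410642
step 6 (pay 64956): balance=346958
step 7 (pay 76887): balance=271146
step 8 (pay 78198): balance=193788

193788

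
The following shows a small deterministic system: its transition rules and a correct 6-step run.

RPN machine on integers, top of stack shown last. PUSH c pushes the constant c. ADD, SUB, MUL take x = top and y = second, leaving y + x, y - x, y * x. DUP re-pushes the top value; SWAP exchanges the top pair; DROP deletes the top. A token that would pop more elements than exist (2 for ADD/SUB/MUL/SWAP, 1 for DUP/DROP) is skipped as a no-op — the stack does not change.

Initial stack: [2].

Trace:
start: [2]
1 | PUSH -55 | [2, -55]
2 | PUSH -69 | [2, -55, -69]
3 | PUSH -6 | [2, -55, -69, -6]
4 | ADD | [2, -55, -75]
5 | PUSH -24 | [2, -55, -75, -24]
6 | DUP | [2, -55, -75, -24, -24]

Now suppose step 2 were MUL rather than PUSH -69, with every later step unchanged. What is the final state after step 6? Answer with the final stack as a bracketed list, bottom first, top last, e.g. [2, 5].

(re-executing from step 2 with the substitution; state before step 2: [2, -55])
2 | MUL | [-110]
3 | PUSH -6 | [-110, -6]
4 | ADD | [-116]
5 | PUSH -24 | [-116, -24]
6 | DUP | [-116, -24, -24]

[-116, -24, -24]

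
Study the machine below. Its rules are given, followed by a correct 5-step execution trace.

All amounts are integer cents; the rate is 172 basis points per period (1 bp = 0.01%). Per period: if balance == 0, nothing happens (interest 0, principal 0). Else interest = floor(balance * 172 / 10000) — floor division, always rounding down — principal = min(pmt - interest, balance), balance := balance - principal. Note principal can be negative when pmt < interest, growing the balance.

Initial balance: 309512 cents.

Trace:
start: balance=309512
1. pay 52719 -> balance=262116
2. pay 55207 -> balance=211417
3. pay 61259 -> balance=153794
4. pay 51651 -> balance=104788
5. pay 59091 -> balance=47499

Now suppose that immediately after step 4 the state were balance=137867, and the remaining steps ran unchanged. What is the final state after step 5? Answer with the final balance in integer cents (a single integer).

81147

state after step 4 := balance=137867
5. pay 59091 -> balance=81147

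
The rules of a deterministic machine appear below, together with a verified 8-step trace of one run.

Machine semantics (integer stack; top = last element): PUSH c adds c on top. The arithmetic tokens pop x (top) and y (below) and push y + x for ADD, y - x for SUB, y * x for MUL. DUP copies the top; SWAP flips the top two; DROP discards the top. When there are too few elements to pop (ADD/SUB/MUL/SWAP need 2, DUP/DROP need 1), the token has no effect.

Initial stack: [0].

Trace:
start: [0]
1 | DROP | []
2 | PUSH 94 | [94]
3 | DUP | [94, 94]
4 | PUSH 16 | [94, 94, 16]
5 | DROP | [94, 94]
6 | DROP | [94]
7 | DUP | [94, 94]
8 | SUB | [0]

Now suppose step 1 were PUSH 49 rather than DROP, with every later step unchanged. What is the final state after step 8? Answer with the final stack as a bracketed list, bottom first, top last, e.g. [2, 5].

[0, 49, 0]

(re-executing from step 1 with the substitution; state before step 1: [0])
1 | PUSH 49 | [0, 49]
2 | PUSH 94 | [0, 49, 94]
3 | DUP | [0, 49, 94, 94]
4 | PUSH 16 | [0, 49, 94, 94, 16]
5 | DROP | [0, 49, 94, 94]
6 | DROP | [0, 49, 94]
7 | DUP | [0, 49, 94, 94]
8 | SUB | [0, 49, 0]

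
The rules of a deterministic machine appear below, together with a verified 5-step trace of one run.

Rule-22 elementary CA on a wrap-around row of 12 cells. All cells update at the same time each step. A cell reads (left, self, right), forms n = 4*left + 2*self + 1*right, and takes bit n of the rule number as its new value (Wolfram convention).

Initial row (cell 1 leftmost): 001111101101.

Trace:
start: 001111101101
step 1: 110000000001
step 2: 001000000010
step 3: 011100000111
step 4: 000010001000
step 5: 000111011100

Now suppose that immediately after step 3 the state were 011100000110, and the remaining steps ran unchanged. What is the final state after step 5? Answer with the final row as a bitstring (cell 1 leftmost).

state after step 3 := 011100000110
step 4: 100010001001
step 5: 010111011110

010111011110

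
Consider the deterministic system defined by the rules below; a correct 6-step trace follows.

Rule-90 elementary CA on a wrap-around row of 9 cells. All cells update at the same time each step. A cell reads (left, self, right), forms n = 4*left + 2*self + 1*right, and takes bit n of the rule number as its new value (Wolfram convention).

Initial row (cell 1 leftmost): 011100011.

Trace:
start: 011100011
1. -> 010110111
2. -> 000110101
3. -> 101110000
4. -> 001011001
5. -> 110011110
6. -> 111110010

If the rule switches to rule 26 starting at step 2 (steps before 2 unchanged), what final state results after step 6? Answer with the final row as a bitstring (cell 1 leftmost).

(re-executing steps 2..6 under rule 26; state before step 2: 010110111)
2. -> 000100100
3. -> 001011010
4. -> 010010001
5. -> 001101010
6. -> 011000001

011000001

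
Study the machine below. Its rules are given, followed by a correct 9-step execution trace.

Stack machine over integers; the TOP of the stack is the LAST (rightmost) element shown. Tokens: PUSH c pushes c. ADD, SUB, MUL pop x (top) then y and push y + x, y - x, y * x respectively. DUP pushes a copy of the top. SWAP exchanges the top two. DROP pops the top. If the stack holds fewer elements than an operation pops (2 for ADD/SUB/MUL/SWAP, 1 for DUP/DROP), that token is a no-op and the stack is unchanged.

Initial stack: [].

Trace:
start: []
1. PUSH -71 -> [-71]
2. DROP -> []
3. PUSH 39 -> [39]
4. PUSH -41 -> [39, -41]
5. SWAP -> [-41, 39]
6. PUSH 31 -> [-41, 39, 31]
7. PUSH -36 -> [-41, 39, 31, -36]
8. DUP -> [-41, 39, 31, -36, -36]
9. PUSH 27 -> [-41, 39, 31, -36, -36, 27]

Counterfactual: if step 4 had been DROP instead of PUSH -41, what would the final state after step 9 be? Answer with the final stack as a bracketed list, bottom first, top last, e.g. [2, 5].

(re-executing from step 4 with the substitution; state before step 4: [39])
4. DROP -> []
5. SWAP -> []
6. PUSH 31 -> [31]
7. PUSH -36 -> [31, -36]
8. DUP -> [31, -36, -36]
9. PUSH 27 -> [31, -36, -36, 27]

[31, -36, -36, 27]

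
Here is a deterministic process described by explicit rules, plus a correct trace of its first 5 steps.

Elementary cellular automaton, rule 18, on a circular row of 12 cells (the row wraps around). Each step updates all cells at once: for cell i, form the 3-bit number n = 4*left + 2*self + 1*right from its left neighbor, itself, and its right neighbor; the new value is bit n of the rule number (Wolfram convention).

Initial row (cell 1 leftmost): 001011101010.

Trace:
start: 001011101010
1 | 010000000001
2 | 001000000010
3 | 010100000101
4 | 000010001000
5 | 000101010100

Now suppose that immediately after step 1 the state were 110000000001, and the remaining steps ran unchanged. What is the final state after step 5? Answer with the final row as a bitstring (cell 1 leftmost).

state after step 1 := 110000000001
2 | 001000000010
3 | 010100000101
4 | 000010001000
5 | 000101010100

000101010100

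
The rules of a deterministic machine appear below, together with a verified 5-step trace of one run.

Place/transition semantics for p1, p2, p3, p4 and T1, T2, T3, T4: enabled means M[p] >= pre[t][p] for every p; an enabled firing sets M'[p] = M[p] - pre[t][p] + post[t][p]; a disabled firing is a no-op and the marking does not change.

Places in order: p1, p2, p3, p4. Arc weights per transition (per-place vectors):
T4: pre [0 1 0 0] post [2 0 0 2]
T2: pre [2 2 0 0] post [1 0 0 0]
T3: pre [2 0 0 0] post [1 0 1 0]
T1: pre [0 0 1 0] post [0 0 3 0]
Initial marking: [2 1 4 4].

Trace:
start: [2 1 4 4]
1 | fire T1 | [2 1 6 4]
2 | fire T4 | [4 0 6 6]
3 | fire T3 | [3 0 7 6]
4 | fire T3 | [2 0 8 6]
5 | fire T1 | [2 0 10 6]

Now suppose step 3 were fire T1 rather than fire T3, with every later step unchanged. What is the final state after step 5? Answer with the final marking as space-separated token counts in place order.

(re-executing from step 3 with the substitution; state before step 3: [4 0 6 6])
3 | fire T1 | [4 0 8 6]
4 | fire T3 | [3 0 9 6]
5 | fire T1 | [3 0 11 6]

3 0 11 6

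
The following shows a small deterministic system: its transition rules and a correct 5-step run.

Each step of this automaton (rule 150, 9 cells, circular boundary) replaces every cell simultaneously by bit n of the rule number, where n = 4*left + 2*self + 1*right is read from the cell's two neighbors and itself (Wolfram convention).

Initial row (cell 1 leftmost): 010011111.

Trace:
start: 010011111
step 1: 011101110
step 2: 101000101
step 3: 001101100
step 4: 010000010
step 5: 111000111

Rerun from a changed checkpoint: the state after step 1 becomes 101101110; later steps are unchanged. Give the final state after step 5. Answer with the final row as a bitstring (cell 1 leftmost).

001010011

state after step 1 := 101101110
step 2: 100000100
step 3: 110001111
step 4: 101010111
step 5: 001010011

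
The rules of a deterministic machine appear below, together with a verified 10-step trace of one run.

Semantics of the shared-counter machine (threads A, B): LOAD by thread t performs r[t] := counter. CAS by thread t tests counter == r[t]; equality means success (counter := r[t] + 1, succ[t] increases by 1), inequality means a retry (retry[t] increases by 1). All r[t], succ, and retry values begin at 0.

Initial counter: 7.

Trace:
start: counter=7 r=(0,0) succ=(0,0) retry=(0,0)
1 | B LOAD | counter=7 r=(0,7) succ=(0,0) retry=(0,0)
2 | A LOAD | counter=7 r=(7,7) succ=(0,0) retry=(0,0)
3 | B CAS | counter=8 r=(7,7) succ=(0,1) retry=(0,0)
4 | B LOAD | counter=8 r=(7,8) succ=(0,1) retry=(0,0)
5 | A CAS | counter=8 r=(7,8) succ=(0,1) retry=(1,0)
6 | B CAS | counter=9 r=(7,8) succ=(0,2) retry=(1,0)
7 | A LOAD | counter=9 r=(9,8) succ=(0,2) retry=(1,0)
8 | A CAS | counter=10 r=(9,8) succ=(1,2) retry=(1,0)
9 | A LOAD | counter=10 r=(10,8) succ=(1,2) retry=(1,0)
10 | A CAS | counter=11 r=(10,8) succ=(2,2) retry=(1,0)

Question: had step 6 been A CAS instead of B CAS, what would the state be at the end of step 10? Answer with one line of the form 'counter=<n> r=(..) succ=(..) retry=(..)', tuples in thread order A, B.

counter=10 r=(9,8) succ=(2,1) retry=(2,0)

(re-executing from step 6 with the substitution; state before step 6: counter=8 r=(7,8) succ=(0,1) retry=(1,0))
6 | A CAS | counter=8 r=(7,8) succ=(0,1) retry=(2,0)
7 | A LOAD | counter=8 r=(8,8) succ=(0,1) retry=(2,0)
8 | A CAS | counter=9 r=(8,8) succ=(1,1) retry=(2,0)
9 | A LOAD | counter=9 r=(9,8) succ=(1,1) retry=(2,0)
10 | A CAS | counter=10 r=(9,8) succ=(2,1) retry=(2,0)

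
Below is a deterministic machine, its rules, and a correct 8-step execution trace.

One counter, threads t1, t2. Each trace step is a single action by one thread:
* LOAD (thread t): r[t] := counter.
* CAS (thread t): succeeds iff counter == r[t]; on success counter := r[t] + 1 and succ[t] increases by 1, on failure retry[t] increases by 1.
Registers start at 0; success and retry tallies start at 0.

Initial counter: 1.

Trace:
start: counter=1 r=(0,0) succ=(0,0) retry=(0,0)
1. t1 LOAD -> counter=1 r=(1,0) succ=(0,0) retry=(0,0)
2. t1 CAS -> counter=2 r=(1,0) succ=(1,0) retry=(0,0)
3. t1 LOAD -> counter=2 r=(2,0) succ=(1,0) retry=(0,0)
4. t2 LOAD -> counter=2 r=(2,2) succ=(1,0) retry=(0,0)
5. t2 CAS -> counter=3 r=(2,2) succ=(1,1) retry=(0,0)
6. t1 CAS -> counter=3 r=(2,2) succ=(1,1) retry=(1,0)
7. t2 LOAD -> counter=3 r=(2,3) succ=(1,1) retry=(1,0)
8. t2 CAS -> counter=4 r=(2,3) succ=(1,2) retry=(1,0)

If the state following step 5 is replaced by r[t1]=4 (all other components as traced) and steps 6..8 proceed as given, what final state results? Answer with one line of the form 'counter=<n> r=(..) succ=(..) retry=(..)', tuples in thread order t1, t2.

state after step 5 := counter=3 r=(4,2) succ=(1,1) retry=(0,0)
6. t1 CAS -> counter=3 r=(4,2) succ=(1,1) retry=(1,0)
7. t2 LOAD -> counter=3 r=(4,3) succ=(1,1) retry=(1,0)
8. t2 CAS -> counter=4 r=(4,3) succ=(1,2) retry=(1,0)

counter=4 r=(4,3) succ=(1,2) retry=(1,0)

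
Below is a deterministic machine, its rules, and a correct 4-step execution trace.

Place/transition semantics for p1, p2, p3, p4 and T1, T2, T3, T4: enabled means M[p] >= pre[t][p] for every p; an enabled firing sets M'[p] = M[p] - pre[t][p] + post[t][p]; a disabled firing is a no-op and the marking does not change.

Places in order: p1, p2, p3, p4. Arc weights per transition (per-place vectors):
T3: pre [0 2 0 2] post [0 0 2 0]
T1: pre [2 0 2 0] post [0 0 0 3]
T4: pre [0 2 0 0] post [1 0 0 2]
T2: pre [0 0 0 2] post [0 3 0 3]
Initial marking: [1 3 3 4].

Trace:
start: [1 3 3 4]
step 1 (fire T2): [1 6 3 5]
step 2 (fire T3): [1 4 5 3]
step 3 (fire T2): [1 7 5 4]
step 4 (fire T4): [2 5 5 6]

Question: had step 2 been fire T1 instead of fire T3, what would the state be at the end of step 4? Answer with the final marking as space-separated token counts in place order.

2 7 3 8

(re-executing from step 2 with the substitution; state before step 2: [1 6 3 5])
step 2 (fire T1): [1 6 3 5]
step 3 (fire T2): [1 9 3 6]
step 4 (fire T4): [2 7 3 8]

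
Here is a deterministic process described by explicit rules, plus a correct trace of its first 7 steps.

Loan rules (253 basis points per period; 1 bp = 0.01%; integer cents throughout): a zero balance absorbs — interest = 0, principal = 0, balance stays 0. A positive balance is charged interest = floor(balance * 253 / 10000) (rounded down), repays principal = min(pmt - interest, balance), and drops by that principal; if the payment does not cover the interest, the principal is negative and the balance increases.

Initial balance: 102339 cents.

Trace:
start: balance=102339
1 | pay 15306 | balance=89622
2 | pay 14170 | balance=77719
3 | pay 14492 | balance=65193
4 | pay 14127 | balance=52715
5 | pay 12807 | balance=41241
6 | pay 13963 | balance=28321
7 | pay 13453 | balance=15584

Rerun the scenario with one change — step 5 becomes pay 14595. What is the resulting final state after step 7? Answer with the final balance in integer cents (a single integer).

(re-executing from step 5 with the substitution; state before step 5: balance=52715)
5 | pay 14595 | balance=39453
6 | pay 13963 | balance=26488
7 | pay 13453 | balance=13705

13705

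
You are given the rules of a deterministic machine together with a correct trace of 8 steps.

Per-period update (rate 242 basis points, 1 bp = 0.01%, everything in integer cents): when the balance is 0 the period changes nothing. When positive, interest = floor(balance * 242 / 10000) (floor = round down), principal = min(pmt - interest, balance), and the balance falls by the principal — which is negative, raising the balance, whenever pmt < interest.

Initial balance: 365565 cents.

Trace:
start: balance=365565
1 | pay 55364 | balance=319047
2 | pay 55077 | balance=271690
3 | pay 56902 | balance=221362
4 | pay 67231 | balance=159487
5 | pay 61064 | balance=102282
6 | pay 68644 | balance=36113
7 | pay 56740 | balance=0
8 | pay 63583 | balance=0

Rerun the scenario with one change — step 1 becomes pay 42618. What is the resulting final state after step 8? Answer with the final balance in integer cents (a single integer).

(re-executing from step 1 with the substitution; state before step 1: balance=365565)
1 | pay 42618 | balance=331793
2 | pay 55077 | balance=284745
3 | pay 56902 | balance=234733
4 | pay 67231 | balance=173182
5 | pay 61064 | balance=116309
6 | pay 68644 | balance=50479
7 | pay 56740 | balance=0
8 | pay 63583 | balance=0

0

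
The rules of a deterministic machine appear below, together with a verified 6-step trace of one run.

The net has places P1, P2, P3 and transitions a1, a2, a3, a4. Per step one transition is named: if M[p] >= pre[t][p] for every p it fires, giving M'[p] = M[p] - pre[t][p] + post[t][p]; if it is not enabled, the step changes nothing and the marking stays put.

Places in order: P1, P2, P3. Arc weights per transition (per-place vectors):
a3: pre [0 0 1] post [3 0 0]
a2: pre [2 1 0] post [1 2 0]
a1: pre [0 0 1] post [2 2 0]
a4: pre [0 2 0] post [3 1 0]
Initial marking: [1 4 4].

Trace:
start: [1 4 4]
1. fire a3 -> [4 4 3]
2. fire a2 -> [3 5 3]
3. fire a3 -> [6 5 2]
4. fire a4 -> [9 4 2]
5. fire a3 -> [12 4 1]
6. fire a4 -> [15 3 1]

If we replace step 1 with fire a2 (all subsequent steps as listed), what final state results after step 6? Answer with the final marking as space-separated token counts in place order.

(re-executing from step 1 with the substitution; state before step 1: [1 4 4])
1. fire a2 -> [1 4 4]
2. fire a2 -> [1 4 4]
3. fire a3 -> [4 4 3]
4. fire a4 -> [7 3 3]
5. fire a3 -> [10 3 2]
6. fire a4 -> [13 2 2]

13 2 2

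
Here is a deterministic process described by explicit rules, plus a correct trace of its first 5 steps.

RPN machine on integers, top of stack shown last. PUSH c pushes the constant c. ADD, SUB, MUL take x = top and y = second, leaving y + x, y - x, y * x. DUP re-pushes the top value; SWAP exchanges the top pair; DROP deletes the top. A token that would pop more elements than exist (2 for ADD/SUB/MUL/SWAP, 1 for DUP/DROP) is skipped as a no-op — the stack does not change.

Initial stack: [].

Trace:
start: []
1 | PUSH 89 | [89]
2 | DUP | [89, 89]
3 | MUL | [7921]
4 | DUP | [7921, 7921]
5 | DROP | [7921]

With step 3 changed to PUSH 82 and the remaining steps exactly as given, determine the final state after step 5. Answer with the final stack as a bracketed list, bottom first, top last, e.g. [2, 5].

(re-executing from step 3 with the substitution; state before step 3: [89, 89])
3 | PUSH 82 | [89, 89, 82]
4 | DUP | [89, 89, 82, 82]
5 | DROP | [89, 89, 82]

[89, 89, 82]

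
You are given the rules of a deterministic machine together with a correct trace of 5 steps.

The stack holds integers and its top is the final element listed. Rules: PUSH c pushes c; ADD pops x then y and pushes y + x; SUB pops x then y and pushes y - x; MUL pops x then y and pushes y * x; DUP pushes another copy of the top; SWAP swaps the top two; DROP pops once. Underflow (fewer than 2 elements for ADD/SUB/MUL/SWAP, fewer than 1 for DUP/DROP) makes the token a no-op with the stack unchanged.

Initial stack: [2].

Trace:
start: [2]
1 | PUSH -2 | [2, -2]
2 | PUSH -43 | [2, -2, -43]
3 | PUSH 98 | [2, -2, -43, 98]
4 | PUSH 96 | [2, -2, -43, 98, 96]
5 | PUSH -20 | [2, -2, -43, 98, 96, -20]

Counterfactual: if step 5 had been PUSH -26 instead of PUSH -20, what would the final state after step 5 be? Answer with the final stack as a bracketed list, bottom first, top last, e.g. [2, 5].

(re-executing from step 5 with the substitution; state before step 5: [2, -2, -43, 98, 96])
5 | PUSH -26 | [2, -2, -43, 98, 96, -26]

[2, -2, -43, 98, 96, -26]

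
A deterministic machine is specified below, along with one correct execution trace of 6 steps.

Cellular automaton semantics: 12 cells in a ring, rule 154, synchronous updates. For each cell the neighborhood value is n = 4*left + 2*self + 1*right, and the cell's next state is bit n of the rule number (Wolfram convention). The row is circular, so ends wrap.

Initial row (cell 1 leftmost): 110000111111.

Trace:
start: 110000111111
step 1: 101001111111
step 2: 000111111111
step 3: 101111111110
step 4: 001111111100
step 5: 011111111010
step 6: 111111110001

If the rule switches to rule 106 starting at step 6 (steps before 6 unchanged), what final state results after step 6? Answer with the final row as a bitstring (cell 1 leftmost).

110000001100

(re-executing step 6 under rule 106; state before step 6: 011111111010)
step 6: 110000001100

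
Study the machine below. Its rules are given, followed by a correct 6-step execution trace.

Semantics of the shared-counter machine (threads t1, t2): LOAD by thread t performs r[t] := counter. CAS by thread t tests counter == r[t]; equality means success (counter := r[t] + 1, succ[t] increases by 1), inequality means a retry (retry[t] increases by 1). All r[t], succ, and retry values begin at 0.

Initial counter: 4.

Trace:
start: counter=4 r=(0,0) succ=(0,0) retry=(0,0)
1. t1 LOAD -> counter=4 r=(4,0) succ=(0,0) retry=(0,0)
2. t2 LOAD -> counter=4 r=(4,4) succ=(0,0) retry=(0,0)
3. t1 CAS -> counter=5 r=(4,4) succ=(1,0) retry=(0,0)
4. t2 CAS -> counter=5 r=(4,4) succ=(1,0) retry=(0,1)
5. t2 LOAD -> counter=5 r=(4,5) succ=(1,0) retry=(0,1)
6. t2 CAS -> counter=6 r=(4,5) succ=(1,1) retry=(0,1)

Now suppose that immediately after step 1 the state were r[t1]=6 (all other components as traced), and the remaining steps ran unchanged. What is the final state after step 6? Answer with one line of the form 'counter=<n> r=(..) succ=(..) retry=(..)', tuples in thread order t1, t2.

state after step 1 := counter=4 r=(6,0) succ=(0,0) retry=(0,0)
2. t2 LOAD -> counter=4 r=(6,4) succ=(0,0) retry=(0,0)
3. t1 CAS -> counter=4 r=(6,4) succ=(0,0) retry=(1,0)
4. t2 CAS -> counter=5 r=(6,4) succ=(0,1) retry=(1,0)
5. t2 LOAD -> counter=5 r=(6,5) succ=(0,1) retry=(1,0)
6. t2 CAS -> counter=6 r=(6,5) succ=(0,2) retry=(1,0)

counter=6 r=(6,5) succ=(0,2) retry=(1,0)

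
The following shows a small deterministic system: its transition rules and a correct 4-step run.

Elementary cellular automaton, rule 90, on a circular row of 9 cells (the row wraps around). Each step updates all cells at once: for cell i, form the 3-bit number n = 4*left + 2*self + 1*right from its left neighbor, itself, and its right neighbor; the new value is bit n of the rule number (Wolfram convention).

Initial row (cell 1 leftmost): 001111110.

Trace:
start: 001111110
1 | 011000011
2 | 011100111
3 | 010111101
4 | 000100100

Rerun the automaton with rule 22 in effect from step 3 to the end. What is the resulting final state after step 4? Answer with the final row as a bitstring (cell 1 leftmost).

000100100

(re-executing steps 3..4 under rule 22; state before step 3: 011100111)
3 | 000011000
4 | 000100100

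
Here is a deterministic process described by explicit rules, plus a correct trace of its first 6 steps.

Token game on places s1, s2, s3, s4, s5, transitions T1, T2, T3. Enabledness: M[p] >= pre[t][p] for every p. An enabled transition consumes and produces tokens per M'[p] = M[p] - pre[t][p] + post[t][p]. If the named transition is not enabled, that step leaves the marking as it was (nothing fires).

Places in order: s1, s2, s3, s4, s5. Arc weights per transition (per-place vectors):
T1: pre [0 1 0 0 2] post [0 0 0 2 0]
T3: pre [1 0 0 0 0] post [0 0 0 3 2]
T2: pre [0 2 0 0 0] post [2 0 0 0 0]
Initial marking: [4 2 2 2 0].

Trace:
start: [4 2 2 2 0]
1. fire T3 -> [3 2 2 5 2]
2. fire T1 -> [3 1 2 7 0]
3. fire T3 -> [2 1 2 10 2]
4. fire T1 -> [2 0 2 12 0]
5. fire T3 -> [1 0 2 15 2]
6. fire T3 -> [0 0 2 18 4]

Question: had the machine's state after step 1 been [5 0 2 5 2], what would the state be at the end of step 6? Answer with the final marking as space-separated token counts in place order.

2 0 2 14 8

state after step 1 := [5 0 2 5 2]
2. fire T1 -> [5 0 2 5 2]
3. fire T3 -> [4 0 2 8 4]
4. fire T1 -> [4 0 2 8 4]
5. fire T3 -> [3 0 2 11 6]
6. fire T3 -> [2 0 2 14 8]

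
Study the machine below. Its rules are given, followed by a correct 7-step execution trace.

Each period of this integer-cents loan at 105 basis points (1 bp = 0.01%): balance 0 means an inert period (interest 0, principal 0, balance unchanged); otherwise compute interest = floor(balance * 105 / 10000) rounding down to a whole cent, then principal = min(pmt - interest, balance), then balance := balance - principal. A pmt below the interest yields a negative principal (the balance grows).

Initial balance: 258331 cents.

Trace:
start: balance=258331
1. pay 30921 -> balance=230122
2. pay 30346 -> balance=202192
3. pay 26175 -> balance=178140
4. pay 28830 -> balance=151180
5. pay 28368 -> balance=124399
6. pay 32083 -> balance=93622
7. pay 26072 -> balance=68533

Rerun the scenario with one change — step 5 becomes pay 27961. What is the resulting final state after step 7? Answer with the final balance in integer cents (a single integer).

(re-executing from step 5 with the substitution; state before step 5: balance=151180)
5. pay 27961 -> balance=124806
6. pay 32083 -> balance=94033
7. pay 26072 -> balance=68948

68948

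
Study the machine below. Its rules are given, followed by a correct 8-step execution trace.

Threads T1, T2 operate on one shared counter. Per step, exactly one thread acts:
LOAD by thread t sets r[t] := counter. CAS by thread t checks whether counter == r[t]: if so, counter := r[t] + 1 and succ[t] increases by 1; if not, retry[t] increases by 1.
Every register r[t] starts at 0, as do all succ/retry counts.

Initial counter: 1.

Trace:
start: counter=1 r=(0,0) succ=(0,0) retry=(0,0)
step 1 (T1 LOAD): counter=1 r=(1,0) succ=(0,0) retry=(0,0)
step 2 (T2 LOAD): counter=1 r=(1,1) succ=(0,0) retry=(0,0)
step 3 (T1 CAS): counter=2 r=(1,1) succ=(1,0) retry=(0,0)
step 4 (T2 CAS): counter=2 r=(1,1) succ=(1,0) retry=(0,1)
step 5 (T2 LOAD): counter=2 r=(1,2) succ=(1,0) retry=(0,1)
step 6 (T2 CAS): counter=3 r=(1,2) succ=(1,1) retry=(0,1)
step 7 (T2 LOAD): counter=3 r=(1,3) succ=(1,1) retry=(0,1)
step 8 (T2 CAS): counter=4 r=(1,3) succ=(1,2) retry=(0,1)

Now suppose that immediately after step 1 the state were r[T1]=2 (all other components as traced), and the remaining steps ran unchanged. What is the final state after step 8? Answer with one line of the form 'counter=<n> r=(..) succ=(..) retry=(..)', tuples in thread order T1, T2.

counter=4 r=(2,3) succ=(0,3) retry=(1,0)

state after step 1 := counter=1 r=(2,0) succ=(0,0) retry=(0,0)
step 2 (T2 LOAD): counter=1 r=(2,1) succ=(0,0) retry=(0,0)
step 3 (T1 CAS): counter=1 r=(2,1) succ=(0,0) retry=(1,0)
step 4 (T2 CAS): counter=2 r=(2,1) succ=(0,1) retry=(1,0)
step 5 (T2 LOAD): counter=2 r=(2,2) succ=(0,1) retry=(1,0)
step 6 (T2 CAS): counter=3 r=(2,2) succ=(0,2) retry=(1,0)
step 7 (T2 LOAD): counter=3 r=(2,3) succ=(0,2) retry=(1,0)
step 8 (T2 CAS): counter=4 r=(2,3) succ=(0,3) retry=(1,0)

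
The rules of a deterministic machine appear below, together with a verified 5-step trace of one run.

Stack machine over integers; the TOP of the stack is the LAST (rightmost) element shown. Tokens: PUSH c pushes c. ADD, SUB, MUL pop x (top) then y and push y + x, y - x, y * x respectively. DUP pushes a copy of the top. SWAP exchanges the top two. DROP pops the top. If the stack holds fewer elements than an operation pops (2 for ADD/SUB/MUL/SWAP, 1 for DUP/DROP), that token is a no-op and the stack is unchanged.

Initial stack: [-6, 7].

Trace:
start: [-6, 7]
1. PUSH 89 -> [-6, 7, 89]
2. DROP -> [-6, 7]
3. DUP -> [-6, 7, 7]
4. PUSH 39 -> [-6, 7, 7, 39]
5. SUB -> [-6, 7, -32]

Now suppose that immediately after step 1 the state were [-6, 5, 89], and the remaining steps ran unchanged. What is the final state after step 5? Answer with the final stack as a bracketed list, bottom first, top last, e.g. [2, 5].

state after step 1 := [-6, 5, 89]
2. DROP -> [-6, 5]
3. DUP -> [-6, 5, 5]
4. PUSH 39 -> [-6, 5, 5, 39]
5. SUB -> [-6, 5, -34]

[-6, 5, -34]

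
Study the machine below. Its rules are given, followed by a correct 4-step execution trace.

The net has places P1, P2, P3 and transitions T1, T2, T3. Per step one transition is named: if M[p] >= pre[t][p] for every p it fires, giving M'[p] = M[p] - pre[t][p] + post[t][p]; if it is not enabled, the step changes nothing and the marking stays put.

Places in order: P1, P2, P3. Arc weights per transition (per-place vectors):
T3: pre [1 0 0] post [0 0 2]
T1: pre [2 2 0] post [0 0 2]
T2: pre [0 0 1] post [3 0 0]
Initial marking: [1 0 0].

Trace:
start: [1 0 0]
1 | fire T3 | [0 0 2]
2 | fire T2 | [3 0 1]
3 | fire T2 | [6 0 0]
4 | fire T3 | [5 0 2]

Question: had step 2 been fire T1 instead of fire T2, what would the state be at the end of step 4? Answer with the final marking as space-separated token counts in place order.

2 0 3

(re-executing from step 2 with the substitution; state before step 2: [0 0 2])
2 | fire T1 | [0 0 2]
3 | fire T2 | [3 0 1]
4 | fire T3 | [2 0 3]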